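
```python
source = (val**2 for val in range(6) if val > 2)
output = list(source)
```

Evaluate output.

Step 1: For range(6), keep val > 2, then square:
  val=0: 0 <= 2, excluded
  val=1: 1 <= 2, excluded
  val=2: 2 <= 2, excluded
  val=3: 3 > 2, yield 3**2 = 9
  val=4: 4 > 2, yield 4**2 = 16
  val=5: 5 > 2, yield 5**2 = 25
Therefore output = [9, 16, 25].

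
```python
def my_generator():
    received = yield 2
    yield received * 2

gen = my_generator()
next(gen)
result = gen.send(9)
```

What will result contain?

Step 1: next(gen) advances to first yield, producing 2.
Step 2: send(9) resumes, received = 9.
Step 3: yield received * 2 = 9 * 2 = 18.
Therefore result = 18.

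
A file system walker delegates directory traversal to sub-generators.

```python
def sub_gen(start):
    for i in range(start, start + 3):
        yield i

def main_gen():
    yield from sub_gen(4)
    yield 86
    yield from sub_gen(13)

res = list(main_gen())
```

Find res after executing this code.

Step 1: main_gen() delegates to sub_gen(4):
  yield 4
  yield 5
  yield 6
Step 2: yield 86
Step 3: Delegates to sub_gen(13):
  yield 13
  yield 14
  yield 15
Therefore res = [4, 5, 6, 86, 13, 14, 15].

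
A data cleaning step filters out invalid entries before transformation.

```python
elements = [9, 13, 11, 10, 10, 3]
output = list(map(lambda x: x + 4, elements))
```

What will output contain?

Step 1: Apply lambda x: x + 4 to each element:
  9 -> 13
  13 -> 17
  11 -> 15
  10 -> 14
  10 -> 14
  3 -> 7
Therefore output = [13, 17, 15, 14, 14, 7].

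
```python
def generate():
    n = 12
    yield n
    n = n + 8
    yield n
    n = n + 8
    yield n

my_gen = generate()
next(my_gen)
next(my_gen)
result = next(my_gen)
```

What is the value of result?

Step 1: Trace through generator execution:
  Yield 1: n starts at 12, yield 12
  Yield 2: n = 12 + 8 = 20, yield 20
  Yield 3: n = 20 + 8 = 28, yield 28
Step 2: First next() gets 12, second next() gets the second value, third next() yields 28.
Therefore result = 28.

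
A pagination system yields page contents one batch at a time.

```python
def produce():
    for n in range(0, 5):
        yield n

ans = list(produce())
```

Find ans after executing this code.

Step 1: The generator yields each value from range(0, 5).
Step 2: list() consumes all yields: [0, 1, 2, 3, 4].
Therefore ans = [0, 1, 2, 3, 4].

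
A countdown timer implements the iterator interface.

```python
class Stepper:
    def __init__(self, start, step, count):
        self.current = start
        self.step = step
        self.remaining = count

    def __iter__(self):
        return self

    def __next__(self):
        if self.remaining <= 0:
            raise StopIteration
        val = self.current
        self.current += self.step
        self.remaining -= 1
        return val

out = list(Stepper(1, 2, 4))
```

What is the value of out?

Step 1: Stepper starts at 1, increments by 2, for 4 steps:
  Yield 1, then current += 2
  Yield 3, then current += 2
  Yield 5, then current += 2
  Yield 7, then current += 2
Therefore out = [1, 3, 5, 7].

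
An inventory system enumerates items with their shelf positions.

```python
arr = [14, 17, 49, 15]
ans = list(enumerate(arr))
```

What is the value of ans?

Step 1: enumerate pairs each element with its index:
  (0, 14)
  (1, 17)
  (2, 49)
  (3, 15)
Therefore ans = [(0, 14), (1, 17), (2, 49), (3, 15)].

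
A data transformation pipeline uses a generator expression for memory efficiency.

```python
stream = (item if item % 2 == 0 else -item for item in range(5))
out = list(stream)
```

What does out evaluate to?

Step 1: For each item in range(5), yield item if even, else -item:
  item=0: even, yield 0
  item=1: odd, yield -1
  item=2: even, yield 2
  item=3: odd, yield -3
  item=4: even, yield 4
Therefore out = [0, -1, 2, -3, 4].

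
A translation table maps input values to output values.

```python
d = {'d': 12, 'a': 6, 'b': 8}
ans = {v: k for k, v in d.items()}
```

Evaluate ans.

Step 1: Invert dict (swap keys and values):
  'd': 12 -> 12: 'd'
  'a': 6 -> 6: 'a'
  'b': 8 -> 8: 'b'
Therefore ans = {12: 'd', 6: 'a', 8: 'b'}.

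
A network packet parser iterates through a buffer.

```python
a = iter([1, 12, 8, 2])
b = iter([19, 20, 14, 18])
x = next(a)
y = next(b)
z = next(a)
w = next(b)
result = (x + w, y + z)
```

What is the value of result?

Step 1: a iterates [1, 12, 8, 2], b iterates [19, 20, 14, 18].
Step 2: x = next(a) = 1, y = next(b) = 19.
Step 3: z = next(a) = 12, w = next(b) = 20.
Step 4: result = (1 + 20, 19 + 12) = (21, 31).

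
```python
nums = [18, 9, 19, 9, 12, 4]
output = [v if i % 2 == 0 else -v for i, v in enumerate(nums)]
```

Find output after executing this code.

Step 1: For each (i, v), keep v if i is even, negate if odd:
  i=0 (even): keep 18
  i=1 (odd): negate to -9
  i=2 (even): keep 19
  i=3 (odd): negate to -9
  i=4 (even): keep 12
  i=5 (odd): negate to -4
Therefore output = [18, -9, 19, -9, 12, -4].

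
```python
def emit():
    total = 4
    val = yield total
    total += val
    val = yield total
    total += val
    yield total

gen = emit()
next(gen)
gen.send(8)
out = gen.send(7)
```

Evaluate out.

Step 1: next() -> yield total=4.
Step 2: send(8) -> val=8, total = 4+8 = 12, yield 12.
Step 3: send(7) -> val=7, total = 12+7 = 19, yield 19.
Therefore out = 19.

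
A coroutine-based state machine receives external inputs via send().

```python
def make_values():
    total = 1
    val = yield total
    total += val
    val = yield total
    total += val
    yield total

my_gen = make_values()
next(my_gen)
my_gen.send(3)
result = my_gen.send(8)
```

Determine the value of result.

Step 1: next() -> yield total=1.
Step 2: send(3) -> val=3, total = 1+3 = 4, yield 4.
Step 3: send(8) -> val=8, total = 4+8 = 12, yield 12.
Therefore result = 12.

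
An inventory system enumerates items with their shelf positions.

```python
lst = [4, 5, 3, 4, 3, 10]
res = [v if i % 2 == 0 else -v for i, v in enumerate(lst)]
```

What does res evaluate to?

Step 1: For each (i, v), keep v if i is even, negate if odd:
  i=0 (even): keep 4
  i=1 (odd): negate to -5
  i=2 (even): keep 3
  i=3 (odd): negate to -4
  i=4 (even): keep 3
  i=5 (odd): negate to -10
Therefore res = [4, -5, 3, -4, 3, -10].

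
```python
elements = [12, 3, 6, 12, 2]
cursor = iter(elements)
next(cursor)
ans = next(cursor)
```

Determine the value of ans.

Step 1: Create iterator over [12, 3, 6, 12, 2].
Step 2: next() consumes 12.
Step 3: next() returns 3.
Therefore ans = 3.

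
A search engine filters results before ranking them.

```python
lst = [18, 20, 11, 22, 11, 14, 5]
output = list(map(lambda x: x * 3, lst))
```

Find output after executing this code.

Step 1: Apply lambda x: x * 3 to each element:
  18 -> 54
  20 -> 60
  11 -> 33
  22 -> 66
  11 -> 33
  14 -> 42
  5 -> 15
Therefore output = [54, 60, 33, 66, 33, 42, 15].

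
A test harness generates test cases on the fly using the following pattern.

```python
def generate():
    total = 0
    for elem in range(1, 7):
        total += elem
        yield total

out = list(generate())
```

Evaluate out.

Step 1: Generator accumulates running sum:
  elem=1: total = 1, yield 1
  elem=2: total = 3, yield 3
  elem=3: total = 6, yield 6
  elem=4: total = 10, yield 10
  elem=5: total = 15, yield 15
  elem=6: total = 21, yield 21
Therefore out = [1, 3, 6, 10, 15, 21].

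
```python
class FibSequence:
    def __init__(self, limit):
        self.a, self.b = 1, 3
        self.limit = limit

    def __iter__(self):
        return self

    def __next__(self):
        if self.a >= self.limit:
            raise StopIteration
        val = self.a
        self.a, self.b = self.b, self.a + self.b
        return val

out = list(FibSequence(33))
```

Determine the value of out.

Step 1: Fibonacci-like sequence (a=1, b=3) until >= 33:
  Yield 1, then a,b = 3,4
  Yield 3, then a,b = 4,7
  Yield 4, then a,b = 7,11
  Yield 7, then a,b = 11,18
  Yield 11, then a,b = 18,29
  Yield 18, then a,b = 29,47
  Yield 29, then a,b = 47,76
Step 2: 47 >= 33, stop.
Therefore out = [1, 3, 4, 7, 11, 18, 29].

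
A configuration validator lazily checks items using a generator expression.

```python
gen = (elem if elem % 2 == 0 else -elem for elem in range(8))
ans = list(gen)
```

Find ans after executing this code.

Step 1: For each elem in range(8), yield elem if even, else -elem:
  elem=0: even, yield 0
  elem=1: odd, yield -1
  elem=2: even, yield 2
  elem=3: odd, yield -3
  elem=4: even, yield 4
  elem=5: odd, yield -5
  elem=6: even, yield 6
  elem=7: odd, yield -7
Therefore ans = [0, -1, 2, -3, 4, -5, 6, -7].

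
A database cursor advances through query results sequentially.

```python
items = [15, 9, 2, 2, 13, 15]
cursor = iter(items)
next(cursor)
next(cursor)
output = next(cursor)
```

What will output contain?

Step 1: Create iterator over [15, 9, 2, 2, 13, 15].
Step 2: next() consumes 15.
Step 3: next() consumes 9.
Step 4: next() returns 2.
Therefore output = 2.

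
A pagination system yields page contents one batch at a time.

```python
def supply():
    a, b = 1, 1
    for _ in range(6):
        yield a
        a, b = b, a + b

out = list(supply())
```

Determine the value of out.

Step 1: Fibonacci-like sequence starting with a=1, b=1:
  Iteration 1: yield a=1, then a,b = 1,2
  Iteration 2: yield a=1, then a,b = 2,3
  Iteration 3: yield a=2, then a,b = 3,5
  Iteration 4: yield a=3, then a,b = 5,8
  Iteration 5: yield a=5, then a,b = 8,13
  Iteration 6: yield a=8, then a,b = 13,21
Therefore out = [1, 1, 2, 3, 5, 8].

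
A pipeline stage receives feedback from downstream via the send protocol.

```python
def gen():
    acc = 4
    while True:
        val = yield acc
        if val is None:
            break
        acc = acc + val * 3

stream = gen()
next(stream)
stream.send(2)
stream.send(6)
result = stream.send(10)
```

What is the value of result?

Step 1: next() -> yield acc=4.
Step 2: send(2) -> val=2, acc = 4 + 2*3 = 10, yield 10.
Step 3: send(6) -> val=6, acc = 10 + 6*3 = 28, yield 28.
Step 4: send(10) -> val=10, acc = 28 + 10*3 = 58, yield 58.
Therefore result = 58.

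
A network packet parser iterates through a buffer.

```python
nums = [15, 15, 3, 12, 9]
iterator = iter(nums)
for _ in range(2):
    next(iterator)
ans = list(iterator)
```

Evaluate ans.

Step 1: Create iterator over [15, 15, 3, 12, 9].
Step 2: Advance 2 positions (consuming [15, 15]).
Step 3: list() collects remaining elements: [3, 12, 9].
Therefore ans = [3, 12, 9].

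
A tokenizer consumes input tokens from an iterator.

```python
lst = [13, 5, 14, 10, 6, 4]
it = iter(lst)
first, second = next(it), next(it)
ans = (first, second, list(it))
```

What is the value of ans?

Step 1: Create iterator over [13, 5, 14, 10, 6, 4].
Step 2: first = 13, second = 5.
Step 3: Remaining elements: [14, 10, 6, 4].
Therefore ans = (13, 5, [14, 10, 6, 4]).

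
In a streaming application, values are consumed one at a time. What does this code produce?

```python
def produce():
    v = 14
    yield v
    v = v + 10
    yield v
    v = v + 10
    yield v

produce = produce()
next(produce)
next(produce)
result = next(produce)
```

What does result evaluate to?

Step 1: Trace through generator execution:
  Yield 1: v starts at 14, yield 14
  Yield 2: v = 14 + 10 = 24, yield 24
  Yield 3: v = 24 + 10 = 34, yield 34
Step 2: First next() gets 14, second next() gets the second value, third next() yields 34.
Therefore result = 34.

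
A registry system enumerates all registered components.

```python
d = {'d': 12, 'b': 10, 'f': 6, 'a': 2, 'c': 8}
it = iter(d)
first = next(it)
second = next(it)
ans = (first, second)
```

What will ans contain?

Step 1: iter(d) iterates over keys: ['d', 'b', 'f', 'a', 'c'].
Step 2: first = next(it) = 'd', second = next(it) = 'b'.
Therefore ans = ('d', 'b').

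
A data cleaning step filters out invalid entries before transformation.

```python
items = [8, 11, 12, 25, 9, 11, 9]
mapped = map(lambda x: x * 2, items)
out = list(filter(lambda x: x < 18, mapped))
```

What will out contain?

Step 1: Map x * 2:
  8 -> 16
  11 -> 22
  12 -> 24
  25 -> 50
  9 -> 18
  11 -> 22
  9 -> 18
Step 2: Filter for < 18:
  16: kept
  22: removed
  24: removed
  50: removed
  18: removed
  22: removed
  18: removed
Therefore out = [16].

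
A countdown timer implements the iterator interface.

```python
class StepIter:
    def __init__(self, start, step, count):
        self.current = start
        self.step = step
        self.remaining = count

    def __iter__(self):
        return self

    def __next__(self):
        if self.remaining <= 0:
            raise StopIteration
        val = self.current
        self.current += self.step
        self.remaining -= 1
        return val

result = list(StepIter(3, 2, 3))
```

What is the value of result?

Step 1: StepIter starts at 3, increments by 2, for 3 steps:
  Yield 3, then current += 2
  Yield 5, then current += 2
  Yield 7, then current += 2
Therefore result = [3, 5, 7].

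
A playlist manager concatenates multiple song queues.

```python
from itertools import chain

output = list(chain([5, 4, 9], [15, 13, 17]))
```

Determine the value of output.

Step 1: chain() concatenates iterables: [5, 4, 9] + [15, 13, 17].
Therefore output = [5, 4, 9, 15, 13, 17].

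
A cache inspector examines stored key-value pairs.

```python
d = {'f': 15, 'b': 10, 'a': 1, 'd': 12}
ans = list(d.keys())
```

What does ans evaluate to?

Step 1: d.keys() returns the dictionary keys in insertion order.
Therefore ans = ['f', 'b', 'a', 'd'].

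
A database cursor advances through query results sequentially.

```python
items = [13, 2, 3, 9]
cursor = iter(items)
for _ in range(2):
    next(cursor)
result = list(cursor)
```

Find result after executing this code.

Step 1: Create iterator over [13, 2, 3, 9].
Step 2: Advance 2 positions (consuming [13, 2]).
Step 3: list() collects remaining elements: [3, 9].
Therefore result = [3, 9].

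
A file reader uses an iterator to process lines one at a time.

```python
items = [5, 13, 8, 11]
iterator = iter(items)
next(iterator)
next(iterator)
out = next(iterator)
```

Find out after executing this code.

Step 1: Create iterator over [5, 13, 8, 11].
Step 2: next() consumes 5.
Step 3: next() consumes 13.
Step 4: next() returns 8.
Therefore out = 8.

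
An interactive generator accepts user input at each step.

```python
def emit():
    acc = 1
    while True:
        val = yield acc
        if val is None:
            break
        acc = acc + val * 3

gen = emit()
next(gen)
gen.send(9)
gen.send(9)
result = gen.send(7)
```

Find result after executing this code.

Step 1: next() -> yield acc=1.
Step 2: send(9) -> val=9, acc = 1 + 9*3 = 28, yield 28.
Step 3: send(9) -> val=9, acc = 28 + 9*3 = 55, yield 55.
Step 4: send(7) -> val=7, acc = 55 + 7*3 = 76, yield 76.
Therefore result = 76.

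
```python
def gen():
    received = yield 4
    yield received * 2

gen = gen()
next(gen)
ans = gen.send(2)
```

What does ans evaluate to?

Step 1: next(gen) advances to first yield, producing 4.
Step 2: send(2) resumes, received = 2.
Step 3: yield received * 2 = 2 * 2 = 4.
Therefore ans = 4.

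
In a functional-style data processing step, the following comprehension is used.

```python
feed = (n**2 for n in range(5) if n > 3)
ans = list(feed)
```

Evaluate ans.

Step 1: For range(5), keep n > 3, then square:
  n=0: 0 <= 3, excluded
  n=1: 1 <= 3, excluded
  n=2: 2 <= 3, excluded
  n=3: 3 <= 3, excluded
  n=4: 4 > 3, yield 4**2 = 16
Therefore ans = [16].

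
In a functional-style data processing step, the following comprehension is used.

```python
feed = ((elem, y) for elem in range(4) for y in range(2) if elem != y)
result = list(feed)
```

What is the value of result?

Step 1: Nested generator over range(4) x range(2) where elem != y:
  (0, 0): excluded (elem == y)
  (0, 1): included
  (1, 0): included
  (1, 1): excluded (elem == y)
  (2, 0): included
  (2, 1): included
  (3, 0): included
  (3, 1): included
Therefore result = [(0, 1), (1, 0), (2, 0), (2, 1), (3, 0), (3, 1)].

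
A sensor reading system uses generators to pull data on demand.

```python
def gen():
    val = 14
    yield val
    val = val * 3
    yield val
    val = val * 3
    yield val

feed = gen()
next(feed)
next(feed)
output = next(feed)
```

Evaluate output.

Step 1: Trace through generator execution:
  Yield 1: val starts at 14, yield 14
  Yield 2: val = 14 * 3 = 42, yield 42
  Yield 3: val = 42 * 3 = 126, yield 126
Step 2: First next() gets 14, second next() gets the second value, third next() yields 126.
Therefore output = 126.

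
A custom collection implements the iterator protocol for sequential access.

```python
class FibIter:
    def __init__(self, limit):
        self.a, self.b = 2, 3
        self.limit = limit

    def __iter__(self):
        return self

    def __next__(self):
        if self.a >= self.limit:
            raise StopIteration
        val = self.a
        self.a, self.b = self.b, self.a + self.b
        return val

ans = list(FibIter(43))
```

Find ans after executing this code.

Step 1: Fibonacci-like sequence (a=2, b=3) until >= 43:
  Yield 2, then a,b = 3,5
  Yield 3, then a,b = 5,8
  Yield 5, then a,b = 8,13
  Yield 8, then a,b = 13,21
  Yield 13, then a,b = 21,34
  Yield 21, then a,b = 34,55
  Yield 34, then a,b = 55,89
Step 2: 55 >= 43, stop.
Therefore ans = [2, 3, 5, 8, 13, 21, 34].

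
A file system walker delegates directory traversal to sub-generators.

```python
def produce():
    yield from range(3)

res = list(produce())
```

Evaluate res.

Step 1: yield from delegates to the iterable, yielding each element.
Step 2: Collected values: [0, 1, 2].
Therefore res = [0, 1, 2].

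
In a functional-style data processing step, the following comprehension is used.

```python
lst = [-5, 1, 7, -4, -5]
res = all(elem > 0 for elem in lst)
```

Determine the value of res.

Step 1: Check elem > 0 for each element in [-5, 1, 7, -4, -5]:
  -5 > 0: False
  1 > 0: True
  7 > 0: True
  -4 > 0: False
  -5 > 0: False
Step 2: all() returns False.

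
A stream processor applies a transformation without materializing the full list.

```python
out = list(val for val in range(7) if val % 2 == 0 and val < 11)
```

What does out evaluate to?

Step 1: Filter range(7) where val % 2 == 0 and val < 11:
  val=0: both conditions met, included
  val=1: excluded (1 % 2 != 0)
  val=2: both conditions met, included
  val=3: excluded (3 % 2 != 0)
  val=4: both conditions met, included
  val=5: excluded (5 % 2 != 0)
  val=6: both conditions met, included
Therefore out = [0, 2, 4, 6].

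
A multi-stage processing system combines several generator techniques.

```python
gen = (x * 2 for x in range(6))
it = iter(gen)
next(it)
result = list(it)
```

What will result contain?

Step 1: Generator produces [0, 2, 4, 6, 8, 10].
Step 2: next(it) consumes first element (0).
Step 3: list(it) collects remaining: [2, 4, 6, 8, 10].
Therefore result = [2, 4, 6, 8, 10].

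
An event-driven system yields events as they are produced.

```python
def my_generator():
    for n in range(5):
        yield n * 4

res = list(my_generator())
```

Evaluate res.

Step 1: For each n in range(5), yield n * 4:
  n=0: yield 0 * 4 = 0
  n=1: yield 1 * 4 = 4
  n=2: yield 2 * 4 = 8
  n=3: yield 3 * 4 = 12
  n=4: yield 4 * 4 = 16
Therefore res = [0, 4, 8, 12, 16].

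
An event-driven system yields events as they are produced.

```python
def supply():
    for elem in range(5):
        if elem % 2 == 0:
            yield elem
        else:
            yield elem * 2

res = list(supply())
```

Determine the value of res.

Step 1: For each elem in range(5), yield elem if even, else elem*2:
  elem=0 (even): yield 0
  elem=1 (odd): yield 1*2 = 2
  elem=2 (even): yield 2
  elem=3 (odd): yield 3*2 = 6
  elem=4 (even): yield 4
Therefore res = [0, 2, 2, 6, 4].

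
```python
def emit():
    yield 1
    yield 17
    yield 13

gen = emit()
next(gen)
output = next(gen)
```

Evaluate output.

Step 1: emit() creates a generator.
Step 2: next(gen) yields 1 (consumed and discarded).
Step 3: next(gen) yields 17, assigned to output.
Therefore output = 17.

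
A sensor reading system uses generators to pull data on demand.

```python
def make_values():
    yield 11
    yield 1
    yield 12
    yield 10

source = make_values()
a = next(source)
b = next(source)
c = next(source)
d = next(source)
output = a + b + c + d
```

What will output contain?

Step 1: Create generator and consume all values:
  a = next(source) = 11
  b = next(source) = 1
  c = next(source) = 12
  d = next(source) = 10
Step 2: output = 11 + 1 + 12 + 10 = 34.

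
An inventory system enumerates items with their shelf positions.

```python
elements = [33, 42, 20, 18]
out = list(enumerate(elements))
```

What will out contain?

Step 1: enumerate pairs each element with its index:
  (0, 33)
  (1, 42)
  (2, 20)
  (3, 18)
Therefore out = [(0, 33), (1, 42), (2, 20), (3, 18)].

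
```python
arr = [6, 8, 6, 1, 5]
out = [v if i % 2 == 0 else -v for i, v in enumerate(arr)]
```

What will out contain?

Step 1: For each (i, v), keep v if i is even, negate if odd:
  i=0 (even): keep 6
  i=1 (odd): negate to -8
  i=2 (even): keep 6
  i=3 (odd): negate to -1
  i=4 (even): keep 5
Therefore out = [6, -8, 6, -1, 5].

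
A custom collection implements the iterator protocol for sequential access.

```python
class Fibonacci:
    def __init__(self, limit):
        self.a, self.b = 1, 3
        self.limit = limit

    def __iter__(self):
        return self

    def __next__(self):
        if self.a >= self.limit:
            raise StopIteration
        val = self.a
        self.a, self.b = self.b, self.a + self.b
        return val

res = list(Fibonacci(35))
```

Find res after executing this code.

Step 1: Fibonacci-like sequence (a=1, b=3) until >= 35:
  Yield 1, then a,b = 3,4
  Yield 3, then a,b = 4,7
  Yield 4, then a,b = 7,11
  Yield 7, then a,b = 11,18
  Yield 11, then a,b = 18,29
  Yield 18, then a,b = 29,47
  Yield 29, then a,b = 47,76
Step 2: 47 >= 35, stop.
Therefore res = [1, 3, 4, 7, 11, 18, 29].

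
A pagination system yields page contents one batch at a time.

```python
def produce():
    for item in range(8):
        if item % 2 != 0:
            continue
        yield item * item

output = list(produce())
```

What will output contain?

Step 1: Only yield item**2 when item is divisible by 2:
  item=0: 0 % 2 == 0, yield 0**2 = 0
  item=2: 2 % 2 == 0, yield 2**2 = 4
  item=4: 4 % 2 == 0, yield 4**2 = 16
  item=6: 6 % 2 == 0, yield 6**2 = 36
Therefore output = [0, 4, 16, 36].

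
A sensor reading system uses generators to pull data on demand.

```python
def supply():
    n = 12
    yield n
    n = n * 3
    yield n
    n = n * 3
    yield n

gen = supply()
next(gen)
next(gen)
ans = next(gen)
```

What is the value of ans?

Step 1: Trace through generator execution:
  Yield 1: n starts at 12, yield 12
  Yield 2: n = 12 * 3 = 36, yield 36
  Yield 3: n = 36 * 3 = 108, yield 108
Step 2: First next() gets 12, second next() gets the second value, third next() yields 108.
Therefore ans = 108.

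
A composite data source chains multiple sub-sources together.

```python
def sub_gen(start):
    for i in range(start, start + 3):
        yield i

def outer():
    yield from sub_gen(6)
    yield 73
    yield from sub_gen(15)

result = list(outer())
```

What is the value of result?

Step 1: outer() delegates to sub_gen(6):
  yield 6
  yield 7
  yield 8
Step 2: yield 73
Step 3: Delegates to sub_gen(15):
  yield 15
  yield 16
  yield 17
Therefore result = [6, 7, 8, 73, 15, 16, 17].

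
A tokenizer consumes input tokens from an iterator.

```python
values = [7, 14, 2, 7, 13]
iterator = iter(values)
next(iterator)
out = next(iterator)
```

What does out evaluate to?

Step 1: Create iterator over [7, 14, 2, 7, 13].
Step 2: next() consumes 7.
Step 3: next() returns 14.
Therefore out = 14.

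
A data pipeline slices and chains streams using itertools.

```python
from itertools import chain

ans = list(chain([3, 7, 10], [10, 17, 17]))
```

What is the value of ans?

Step 1: chain() concatenates iterables: [3, 7, 10] + [10, 17, 17].
Therefore ans = [3, 7, 10, 10, 17, 17].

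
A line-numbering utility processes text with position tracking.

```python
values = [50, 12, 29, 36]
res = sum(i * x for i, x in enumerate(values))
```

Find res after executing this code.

Step 1: Compute i * x for each (i, x) in enumerate([50, 12, 29, 36]):
  i=0, x=50: 0*50 = 0
  i=1, x=12: 1*12 = 12
  i=2, x=29: 2*29 = 58
  i=3, x=36: 3*36 = 108
Step 2: sum = 0 + 12 + 58 + 108 = 178.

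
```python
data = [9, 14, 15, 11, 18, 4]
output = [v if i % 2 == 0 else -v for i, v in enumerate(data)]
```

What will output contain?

Step 1: For each (i, v), keep v if i is even, negate if odd:
  i=0 (even): keep 9
  i=1 (odd): negate to -14
  i=2 (even): keep 15
  i=3 (odd): negate to -11
  i=4 (even): keep 18
  i=5 (odd): negate to -4
Therefore output = [9, -14, 15, -11, 18, -4].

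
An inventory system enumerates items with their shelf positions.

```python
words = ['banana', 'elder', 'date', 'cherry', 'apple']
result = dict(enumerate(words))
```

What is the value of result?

Step 1: enumerate pairs indices with words:
  0 -> 'banana'
  1 -> 'elder'
  2 -> 'date'
  3 -> 'cherry'
  4 -> 'apple'
Therefore result = {0: 'banana', 1: 'elder', 2: 'date', 3: 'cherry', 4: 'apple'}.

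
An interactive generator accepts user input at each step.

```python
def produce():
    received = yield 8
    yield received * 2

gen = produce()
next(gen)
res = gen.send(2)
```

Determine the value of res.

Step 1: next(gen) advances to first yield, producing 8.
Step 2: send(2) resumes, received = 2.
Step 3: yield received * 2 = 2 * 2 = 4.
Therefore res = 4.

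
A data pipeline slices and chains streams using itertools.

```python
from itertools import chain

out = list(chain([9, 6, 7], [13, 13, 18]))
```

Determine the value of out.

Step 1: chain() concatenates iterables: [9, 6, 7] + [13, 13, 18].
Therefore out = [9, 6, 7, 13, 13, 18].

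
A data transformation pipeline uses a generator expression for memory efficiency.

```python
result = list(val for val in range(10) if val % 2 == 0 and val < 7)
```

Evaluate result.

Step 1: Filter range(10) where val % 2 == 0 and val < 7:
  val=0: both conditions met, included
  val=1: excluded (1 % 2 != 0)
  val=2: both conditions met, included
  val=3: excluded (3 % 2 != 0)
  val=4: both conditions met, included
  val=5: excluded (5 % 2 != 0)
  val=6: both conditions met, included
  val=7: excluded (7 % 2 != 0, 7 >= 7)
  val=8: excluded (8 >= 7)
  val=9: excluded (9 % 2 != 0, 9 >= 7)
Therefore result = [0, 2, 4, 6].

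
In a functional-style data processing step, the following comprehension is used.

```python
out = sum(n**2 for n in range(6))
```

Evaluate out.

Step 1: Compute n**2 for each n in range(6):
  n=0: 0**2 = 0
  n=1: 1**2 = 1
  n=2: 2**2 = 4
  n=3: 3**2 = 9
  n=4: 4**2 = 16
  n=5: 5**2 = 25
Step 2: sum = 0 + 1 + 4 + 9 + 16 + 25 = 55.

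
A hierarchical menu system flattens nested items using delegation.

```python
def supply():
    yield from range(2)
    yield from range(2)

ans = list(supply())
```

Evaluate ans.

Step 1: Trace yields in order:
  yield 0
  yield 1
  yield 0
  yield 1
Therefore ans = [0, 1, 0, 1].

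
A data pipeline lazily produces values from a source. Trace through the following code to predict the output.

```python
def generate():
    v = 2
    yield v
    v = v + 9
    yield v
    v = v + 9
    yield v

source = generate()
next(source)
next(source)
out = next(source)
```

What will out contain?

Step 1: Trace through generator execution:
  Yield 1: v starts at 2, yield 2
  Yield 2: v = 2 + 9 = 11, yield 11
  Yield 3: v = 11 + 9 = 20, yield 20
Step 2: First next() gets 2, second next() gets the second value, third next() yields 20.
Therefore out = 20.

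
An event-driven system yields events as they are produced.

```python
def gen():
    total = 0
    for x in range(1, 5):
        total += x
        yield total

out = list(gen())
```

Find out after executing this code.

Step 1: Generator accumulates running sum:
  x=1: total = 1, yield 1
  x=2: total = 3, yield 3
  x=3: total = 6, yield 6
  x=4: total = 10, yield 10
Therefore out = [1, 3, 6, 10].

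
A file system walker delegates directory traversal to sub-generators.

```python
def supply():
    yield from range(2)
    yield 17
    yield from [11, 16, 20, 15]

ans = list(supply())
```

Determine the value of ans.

Step 1: Trace yields in order:
  yield 0
  yield 1
  yield 17
  yield 11
  yield 16
  yield 20
  yield 15
Therefore ans = [0, 1, 17, 11, 16, 20, 15].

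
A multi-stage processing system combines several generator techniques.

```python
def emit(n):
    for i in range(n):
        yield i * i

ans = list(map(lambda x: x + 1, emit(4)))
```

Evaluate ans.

Step 1: emit(4) yields squares: [0, 1, 4, 9].
Step 2: map adds 1 to each: [1, 2, 5, 10].
Therefore ans = [1, 2, 5, 10].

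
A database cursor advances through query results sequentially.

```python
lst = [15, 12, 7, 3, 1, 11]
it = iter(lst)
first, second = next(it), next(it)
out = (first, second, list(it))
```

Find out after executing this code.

Step 1: Create iterator over [15, 12, 7, 3, 1, 11].
Step 2: first = 15, second = 12.
Step 3: Remaining elements: [7, 3, 1, 11].
Therefore out = (15, 12, [7, 3, 1, 11]).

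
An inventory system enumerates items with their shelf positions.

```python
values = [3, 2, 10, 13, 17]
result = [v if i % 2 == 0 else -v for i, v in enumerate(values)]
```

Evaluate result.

Step 1: For each (i, v), keep v if i is even, negate if odd:
  i=0 (even): keep 3
  i=1 (odd): negate to -2
  i=2 (even): keep 10
  i=3 (odd): negate to -13
  i=4 (even): keep 17
Therefore result = [3, -2, 10, -13, 17].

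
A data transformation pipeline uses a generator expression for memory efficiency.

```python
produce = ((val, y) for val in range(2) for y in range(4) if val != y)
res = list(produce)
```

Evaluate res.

Step 1: Nested generator over range(2) x range(4) where val != y:
  (0, 0): excluded (val == y)
  (0, 1): included
  (0, 2): included
  (0, 3): included
  (1, 0): included
  (1, 1): excluded (val == y)
  (1, 2): included
  (1, 3): included
Therefore res = [(0, 1), (0, 2), (0, 3), (1, 0), (1, 2), (1, 3)].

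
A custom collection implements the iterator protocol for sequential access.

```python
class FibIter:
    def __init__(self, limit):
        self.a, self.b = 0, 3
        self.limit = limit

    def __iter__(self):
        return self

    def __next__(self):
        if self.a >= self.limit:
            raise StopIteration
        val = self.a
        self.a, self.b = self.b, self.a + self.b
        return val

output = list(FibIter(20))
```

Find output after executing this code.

Step 1: Fibonacci-like sequence (a=0, b=3) until >= 20:
  Yield 0, then a,b = 3,3
  Yield 3, then a,b = 3,6
  Yield 3, then a,b = 6,9
  Yield 6, then a,b = 9,15
  Yield 9, then a,b = 15,24
  Yield 15, then a,b = 24,39
Step 2: 24 >= 20, stop.
Therefore output = [0, 3, 3, 6, 9, 15].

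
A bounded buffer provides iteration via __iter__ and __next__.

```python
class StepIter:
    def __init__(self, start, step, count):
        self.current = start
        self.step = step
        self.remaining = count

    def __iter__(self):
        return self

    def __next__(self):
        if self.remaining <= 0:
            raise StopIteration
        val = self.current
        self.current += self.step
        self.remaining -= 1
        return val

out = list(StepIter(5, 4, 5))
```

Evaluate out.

Step 1: StepIter starts at 5, increments by 4, for 5 steps:
  Yield 5, then current += 4
  Yield 9, then current += 4
  Yield 13, then current += 4
  Yield 17, then current += 4
  Yield 21, then current += 4
Therefore out = [5, 9, 13, 17, 21].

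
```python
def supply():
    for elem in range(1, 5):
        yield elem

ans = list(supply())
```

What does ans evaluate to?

Step 1: The generator yields each value from range(1, 5).
Step 2: list() consumes all yields: [1, 2, 3, 4].
Therefore ans = [1, 2, 3, 4].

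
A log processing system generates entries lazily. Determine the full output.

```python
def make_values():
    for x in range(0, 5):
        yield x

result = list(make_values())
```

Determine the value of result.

Step 1: The generator yields each value from range(0, 5).
Step 2: list() consumes all yields: [0, 1, 2, 3, 4].
Therefore result = [0, 1, 2, 3, 4].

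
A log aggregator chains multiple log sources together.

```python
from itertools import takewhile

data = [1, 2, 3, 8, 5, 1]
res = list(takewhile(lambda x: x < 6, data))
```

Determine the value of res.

Step 1: takewhile stops at first element >= 6:
  1 < 6: take
  2 < 6: take
  3 < 6: take
  8 >= 6: stop
Therefore res = [1, 2, 3].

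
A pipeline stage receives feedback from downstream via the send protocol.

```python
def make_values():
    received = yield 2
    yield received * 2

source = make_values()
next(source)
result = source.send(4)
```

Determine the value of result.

Step 1: next(source) advances to first yield, producing 2.
Step 2: send(4) resumes, received = 4.
Step 3: yield received * 2 = 4 * 2 = 8.
Therefore result = 8.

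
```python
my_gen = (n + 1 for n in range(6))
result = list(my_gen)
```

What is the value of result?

Step 1: For each n in range(6), compute n+1:
  n=0: 0+1 = 1
  n=1: 1+1 = 2
  n=2: 2+1 = 3
  n=3: 3+1 = 4
  n=4: 4+1 = 5
  n=5: 5+1 = 6
Therefore result = [1, 2, 3, 4, 5, 6].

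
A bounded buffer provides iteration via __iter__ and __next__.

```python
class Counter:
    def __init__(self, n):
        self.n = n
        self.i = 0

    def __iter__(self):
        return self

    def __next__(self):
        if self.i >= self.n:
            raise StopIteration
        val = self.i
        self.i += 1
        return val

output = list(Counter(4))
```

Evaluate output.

Step 1: Counter(4) creates an iterator counting 0 to 3.
Step 2: list() consumes all values: [0, 1, 2, 3].
Therefore output = [0, 1, 2, 3].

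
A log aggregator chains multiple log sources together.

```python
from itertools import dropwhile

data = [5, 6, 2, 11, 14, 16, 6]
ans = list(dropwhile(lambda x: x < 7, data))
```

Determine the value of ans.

Step 1: dropwhile drops elements while < 7:
  5 < 7: dropped
  6 < 7: dropped
  2 < 7: dropped
  11: kept (dropping stopped)
Step 2: Remaining elements kept regardless of condition.
Therefore ans = [11, 14, 16, 6].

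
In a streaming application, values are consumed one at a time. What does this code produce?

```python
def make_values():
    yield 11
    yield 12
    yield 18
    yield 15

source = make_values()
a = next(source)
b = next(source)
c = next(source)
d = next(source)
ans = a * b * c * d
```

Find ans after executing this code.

Step 1: Create generator and consume all values:
  a = next(source) = 11
  b = next(source) = 12
  c = next(source) = 18
  d = next(source) = 15
Step 2: ans = 11 * 12 * 18 * 15 = 35640.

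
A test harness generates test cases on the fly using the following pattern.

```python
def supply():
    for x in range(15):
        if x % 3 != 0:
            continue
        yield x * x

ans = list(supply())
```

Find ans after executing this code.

Step 1: Only yield x**2 when x is divisible by 3:
  x=0: 0 % 3 == 0, yield 0**2 = 0
  x=3: 3 % 3 == 0, yield 3**2 = 9
  x=6: 6 % 3 == 0, yield 6**2 = 36
  x=9: 9 % 3 == 0, yield 9**2 = 81
  x=12: 12 % 3 == 0, yield 12**2 = 144
Therefore ans = [0, 9, 36, 81, 144].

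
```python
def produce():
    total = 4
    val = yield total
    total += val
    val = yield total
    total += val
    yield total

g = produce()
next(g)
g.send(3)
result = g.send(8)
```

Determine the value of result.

Step 1: next() -> yield total=4.
Step 2: send(3) -> val=3, total = 4+3 = 7, yield 7.
Step 3: send(8) -> val=8, total = 7+8 = 15, yield 15.
Therefore result = 15.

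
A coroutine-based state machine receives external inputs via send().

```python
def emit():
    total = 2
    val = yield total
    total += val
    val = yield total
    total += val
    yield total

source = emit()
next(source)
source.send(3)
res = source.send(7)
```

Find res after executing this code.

Step 1: next() -> yield total=2.
Step 2: send(3) -> val=3, total = 2+3 = 5, yield 5.
Step 3: send(7) -> val=7, total = 5+7 = 12, yield 12.
Therefore res = 12.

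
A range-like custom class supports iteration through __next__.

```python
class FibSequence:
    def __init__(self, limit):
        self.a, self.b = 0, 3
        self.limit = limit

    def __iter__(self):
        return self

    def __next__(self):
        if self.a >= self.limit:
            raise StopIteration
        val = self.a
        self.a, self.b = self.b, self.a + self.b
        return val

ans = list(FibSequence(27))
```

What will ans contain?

Step 1: Fibonacci-like sequence (a=0, b=3) until >= 27:
  Yield 0, then a,b = 3,3
  Yield 3, then a,b = 3,6
  Yield 3, then a,b = 6,9
  Yield 6, then a,b = 9,15
  Yield 9, then a,b = 15,24
  Yield 15, then a,b = 24,39
  Yield 24, then a,b = 39,63
Step 2: 39 >= 27, stop.
Therefore ans = [0, 3, 3, 6, 9, 15, 24].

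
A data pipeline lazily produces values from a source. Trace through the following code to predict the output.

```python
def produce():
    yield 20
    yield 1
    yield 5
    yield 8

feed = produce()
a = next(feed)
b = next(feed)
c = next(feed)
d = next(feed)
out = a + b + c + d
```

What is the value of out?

Step 1: Create generator and consume all values:
  a = next(feed) = 20
  b = next(feed) = 1
  c = next(feed) = 5
  d = next(feed) = 8
Step 2: out = 20 + 1 + 5 + 8 = 34.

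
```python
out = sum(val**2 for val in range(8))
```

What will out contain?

Step 1: Compute val**2 for each val in range(8):
  val=0: 0**2 = 0
  val=1: 1**2 = 1
  val=2: 2**2 = 4
  val=3: 3**2 = 9
  val=4: 4**2 = 16
  val=5: 5**2 = 25
  val=6: 6**2 = 36
  val=7: 7**2 = 49
Step 2: sum = 0 + 1 + 4 + 9 + 16 + 25 + 36 + 49 = 140.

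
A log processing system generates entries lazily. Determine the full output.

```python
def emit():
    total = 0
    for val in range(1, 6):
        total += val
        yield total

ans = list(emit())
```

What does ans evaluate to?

Step 1: Generator accumulates running sum:
  val=1: total = 1, yield 1
  val=2: total = 3, yield 3
  val=3: total = 6, yield 6
  val=4: total = 10, yield 10
  val=5: total = 15, yield 15
Therefore ans = [1, 3, 6, 10, 15].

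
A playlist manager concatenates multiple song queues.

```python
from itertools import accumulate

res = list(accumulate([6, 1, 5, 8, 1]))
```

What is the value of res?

Step 1: accumulate computes running sums:
  + 6 = 6
  + 1 = 7
  + 5 = 12
  + 8 = 20
  + 1 = 21
Therefore res = [6, 7, 12, 20, 21].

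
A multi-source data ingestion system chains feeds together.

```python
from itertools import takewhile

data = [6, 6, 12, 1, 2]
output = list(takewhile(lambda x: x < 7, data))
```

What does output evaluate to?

Step 1: takewhile stops at first element >= 7:
  6 < 7: take
  6 < 7: take
  12 >= 7: stop
Therefore output = [6, 6].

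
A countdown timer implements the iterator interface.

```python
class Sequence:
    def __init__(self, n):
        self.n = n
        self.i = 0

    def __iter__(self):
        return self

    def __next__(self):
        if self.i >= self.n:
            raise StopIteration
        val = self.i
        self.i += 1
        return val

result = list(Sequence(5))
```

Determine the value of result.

Step 1: Sequence(5) creates an iterator counting 0 to 4.
Step 2: list() consumes all values: [0, 1, 2, 3, 4].
Therefore result = [0, 1, 2, 3, 4].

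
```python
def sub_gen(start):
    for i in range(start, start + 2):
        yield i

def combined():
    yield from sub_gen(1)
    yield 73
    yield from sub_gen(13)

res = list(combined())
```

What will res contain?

Step 1: combined() delegates to sub_gen(1):
  yield 1
  yield 2
Step 2: yield 73
Step 3: Delegates to sub_gen(13):
  yield 13
  yield 14
Therefore res = [1, 2, 73, 13, 14].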